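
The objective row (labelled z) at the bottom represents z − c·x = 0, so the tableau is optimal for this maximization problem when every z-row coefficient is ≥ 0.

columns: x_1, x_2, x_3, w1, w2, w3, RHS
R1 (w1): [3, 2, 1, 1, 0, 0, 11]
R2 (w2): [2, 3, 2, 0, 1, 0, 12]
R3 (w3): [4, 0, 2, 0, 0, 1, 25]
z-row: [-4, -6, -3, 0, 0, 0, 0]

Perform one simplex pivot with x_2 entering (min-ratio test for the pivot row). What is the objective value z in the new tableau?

Ratio test on column x_2 — row 1: 11/2 = 11/2; row 2: 12/3 = 4; row 3: entry 0 ≤ 0. Minimum is 4 at row 2 (w2 leaves); pivot element 3.
Pivot on row 2; the z-row RHS becomes 0 − (-6)·4 = 24.

24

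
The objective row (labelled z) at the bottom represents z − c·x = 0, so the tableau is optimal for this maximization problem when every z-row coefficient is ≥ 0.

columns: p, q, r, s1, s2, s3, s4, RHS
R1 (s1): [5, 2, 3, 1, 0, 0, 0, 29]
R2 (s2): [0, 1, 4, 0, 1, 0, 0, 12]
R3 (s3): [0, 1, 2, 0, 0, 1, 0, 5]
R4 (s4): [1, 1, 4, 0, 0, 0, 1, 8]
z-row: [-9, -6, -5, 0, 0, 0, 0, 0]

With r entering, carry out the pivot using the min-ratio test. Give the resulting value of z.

10

Ratio test on column r — row 1: 29/3 = 29/3; row 2: 12/4 = 3; row 3: 5/2 = 5/2; row 4: 8/4 = 2. Minimum is 2 at row 4 (s4 leaves); pivot element 4.
Pivot on row 4; the z-row RHS becomes 0 − (-5)·2 = 10.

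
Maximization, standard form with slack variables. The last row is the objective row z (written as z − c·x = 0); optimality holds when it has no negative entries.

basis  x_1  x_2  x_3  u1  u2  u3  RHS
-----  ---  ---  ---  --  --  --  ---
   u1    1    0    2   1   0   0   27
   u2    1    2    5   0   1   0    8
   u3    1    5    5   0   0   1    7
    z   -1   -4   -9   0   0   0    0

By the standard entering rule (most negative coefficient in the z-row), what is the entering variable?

x_3

Negative z-row entries: x_1: -1, x_2: -4, x_3: -9.
The most negative is -9 in column x_3, so x_3 enters.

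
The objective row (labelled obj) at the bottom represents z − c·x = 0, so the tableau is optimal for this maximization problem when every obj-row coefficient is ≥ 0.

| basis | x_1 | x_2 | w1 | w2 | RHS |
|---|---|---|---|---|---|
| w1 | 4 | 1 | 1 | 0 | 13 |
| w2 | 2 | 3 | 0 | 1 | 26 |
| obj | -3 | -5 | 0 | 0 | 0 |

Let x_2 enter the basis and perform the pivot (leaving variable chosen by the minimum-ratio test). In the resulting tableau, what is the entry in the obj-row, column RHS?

Ratio test on column x_2 — row 1: 13/1 = 13; row 2: 26/3 = 26/3. Minimum is 26/3 at row 2 (w2 leaves); pivot element 3.
Divide row 2 by 3; eliminate column x_2 from the other rows.
obj-row update in column RHS: 0 − (-5)·(26/3) = 130/3.

130/3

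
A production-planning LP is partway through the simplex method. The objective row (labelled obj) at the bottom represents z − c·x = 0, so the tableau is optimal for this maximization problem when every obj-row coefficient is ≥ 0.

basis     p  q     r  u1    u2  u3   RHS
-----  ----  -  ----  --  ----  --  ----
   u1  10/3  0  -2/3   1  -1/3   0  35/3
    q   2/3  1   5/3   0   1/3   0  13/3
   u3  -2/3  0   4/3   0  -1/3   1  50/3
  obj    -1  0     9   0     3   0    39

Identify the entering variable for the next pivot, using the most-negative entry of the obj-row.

p

Negative obj-row entries: p: -1.
The most negative is -1 in column p, so p enters.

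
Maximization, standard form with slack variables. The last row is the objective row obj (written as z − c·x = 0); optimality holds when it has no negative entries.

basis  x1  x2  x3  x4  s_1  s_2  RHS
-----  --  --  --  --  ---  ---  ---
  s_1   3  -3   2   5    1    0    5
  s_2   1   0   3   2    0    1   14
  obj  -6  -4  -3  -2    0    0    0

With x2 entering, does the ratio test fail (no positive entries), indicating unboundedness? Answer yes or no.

Every constraint-row entry in column x2 is ≤ 0, so increasing x2 is unbounded.

yes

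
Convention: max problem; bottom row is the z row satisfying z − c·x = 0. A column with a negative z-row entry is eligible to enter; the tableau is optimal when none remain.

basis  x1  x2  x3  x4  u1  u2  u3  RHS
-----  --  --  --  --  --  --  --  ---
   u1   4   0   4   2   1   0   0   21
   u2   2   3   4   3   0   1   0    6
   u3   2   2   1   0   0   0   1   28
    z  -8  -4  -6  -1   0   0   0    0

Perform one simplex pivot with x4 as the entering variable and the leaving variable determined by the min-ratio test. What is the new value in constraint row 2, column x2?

1

Ratio test on column x4 — row 1: 21/2 = 21/2; row 2: 6/3 = 2; row 3: entry 0 ≤ 0. Minimum is 2 at row 2 (u2 leaves); pivot element 3.
Divide row 2 by 3; eliminate column x4 from the other rows.
In the new row 2, the x2 entry is the old entry divided by the pivot: 3/3 = 1.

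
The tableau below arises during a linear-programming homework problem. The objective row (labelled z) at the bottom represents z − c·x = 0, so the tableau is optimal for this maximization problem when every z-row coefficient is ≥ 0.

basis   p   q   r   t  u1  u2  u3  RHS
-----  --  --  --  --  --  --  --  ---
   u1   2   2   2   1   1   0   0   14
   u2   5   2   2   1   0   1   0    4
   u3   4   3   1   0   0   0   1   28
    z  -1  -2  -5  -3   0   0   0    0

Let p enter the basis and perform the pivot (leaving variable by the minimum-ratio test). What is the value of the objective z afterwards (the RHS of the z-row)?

4/5

Ratio test on column p — row 1: 14/2 = 7; row 2: 4/5 = 4/5; row 3: 28/4 = 7. Minimum is 4/5 at row 2 (u2 leaves); pivot element 5.
Pivot on row 2; the z-row RHS becomes 0 − (-1)·(4/5) = 4/5.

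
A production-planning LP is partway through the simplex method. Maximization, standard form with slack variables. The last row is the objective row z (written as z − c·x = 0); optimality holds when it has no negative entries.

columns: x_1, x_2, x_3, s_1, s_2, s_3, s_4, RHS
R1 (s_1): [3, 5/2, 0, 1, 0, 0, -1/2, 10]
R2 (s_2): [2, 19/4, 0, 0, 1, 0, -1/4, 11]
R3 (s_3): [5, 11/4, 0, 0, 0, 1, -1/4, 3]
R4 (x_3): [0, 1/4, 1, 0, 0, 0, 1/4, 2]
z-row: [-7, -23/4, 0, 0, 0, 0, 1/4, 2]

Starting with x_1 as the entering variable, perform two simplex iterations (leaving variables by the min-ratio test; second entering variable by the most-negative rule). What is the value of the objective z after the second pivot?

Ratio test on column x_1 — row 1: 10/3 = 10/3; row 2: 11/2 = 11/2; row 3: 3/5 = 3/5; row 4: entry 0 ≤ 0. Minimum is 3/5 at row 3 (s_3 leaves); pivot element 5.
Pivot on row 3; the z-row RHS becomes 2 − (-7)·(3/5) = 31/5.
Next entering variable (most negative z-row entry -19/10): x_2.
Ratio test on column x_2 — row 1: (41/5)/(17/20) = 164/17; row 2: (49/5)/(73/20) = 196/73; row 3: (3/5)/(11/20) = 12/11; row 4: 2/(1/4) = 8. Minimum is 12/11 at row 3 (x_1 leaves); pivot element 11/20.
After the second pivot the z-row RHS is 31/5 − (-19/10)·(12/11) = 91/11.

91/11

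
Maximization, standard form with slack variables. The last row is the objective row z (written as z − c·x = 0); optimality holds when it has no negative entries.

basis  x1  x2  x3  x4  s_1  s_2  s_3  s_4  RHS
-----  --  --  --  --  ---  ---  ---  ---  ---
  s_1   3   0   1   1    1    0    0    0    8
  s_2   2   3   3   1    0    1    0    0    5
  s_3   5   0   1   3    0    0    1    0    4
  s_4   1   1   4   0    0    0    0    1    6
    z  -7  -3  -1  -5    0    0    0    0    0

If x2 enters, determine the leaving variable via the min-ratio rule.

Column x2 entries and ratios — s_1: 0 ≤ 0, skip; s_2: 5/3 = 5/3; s_3: 0 ≤ 0, skip; s_4: 6/1 = 6.
Smallest ratio is 5/3 in the row of s_2, so s_2 leaves.

s_2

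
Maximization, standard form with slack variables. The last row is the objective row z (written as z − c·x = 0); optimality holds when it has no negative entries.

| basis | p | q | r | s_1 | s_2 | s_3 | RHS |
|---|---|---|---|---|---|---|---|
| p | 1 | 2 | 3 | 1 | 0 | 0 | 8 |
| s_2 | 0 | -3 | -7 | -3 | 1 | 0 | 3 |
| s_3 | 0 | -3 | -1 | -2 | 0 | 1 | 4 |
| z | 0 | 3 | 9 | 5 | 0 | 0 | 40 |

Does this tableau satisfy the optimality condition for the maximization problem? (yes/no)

yes

Every z-row coefficient is ≥ 0, so the tableau is optimal.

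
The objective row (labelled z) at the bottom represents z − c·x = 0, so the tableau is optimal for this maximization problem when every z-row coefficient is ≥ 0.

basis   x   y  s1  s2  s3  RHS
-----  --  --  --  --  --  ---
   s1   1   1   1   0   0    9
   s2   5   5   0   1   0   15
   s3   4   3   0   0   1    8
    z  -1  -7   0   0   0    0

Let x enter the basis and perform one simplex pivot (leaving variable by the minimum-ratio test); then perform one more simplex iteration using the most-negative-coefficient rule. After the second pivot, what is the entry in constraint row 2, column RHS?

Ratio test on column x — row 1: 9/1 = 9; row 2: 15/5 = 3; row 3: 8/4 = 2. Minimum is 2 at row 3 (s3 leaves); pivot element 4.
Divide row 3 by 4; eliminate column x from the other rows.
Second iteration: most negative z-row entry is -25/4 in column y, so y enters.
Ratio test on column y — row 1: 7/(1/4) = 28; row 2: 5/(5/4) = 4; row 3: 2/(3/4) = 8/3. Minimum is 8/3 at row 3 (x leaves); pivot element 3/4.
Divide row 3 by 3/4; eliminate column y from the other rows.
After both pivots, the entry at constraint row 2, column RHS is 5/3.

5/3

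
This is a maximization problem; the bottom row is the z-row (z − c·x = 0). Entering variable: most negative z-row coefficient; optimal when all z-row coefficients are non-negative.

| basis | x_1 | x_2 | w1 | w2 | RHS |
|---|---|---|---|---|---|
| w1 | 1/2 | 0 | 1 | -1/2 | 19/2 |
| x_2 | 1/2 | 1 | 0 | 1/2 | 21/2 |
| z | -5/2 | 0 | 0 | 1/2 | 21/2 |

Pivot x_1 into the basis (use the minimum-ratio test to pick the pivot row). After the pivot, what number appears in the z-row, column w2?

-2

Ratio test on column x_1 — row 1: (19/2)/(1/2) = 19; row 2: (21/2)/(1/2) = 21. Minimum is 19 at row 1 (w1 leaves); pivot element 1/2.
Divide row 1 by 1/2; eliminate column x_1 from the other rows.
z-row update in column w2: 1/2 − (-5/2)·(-1) = -2.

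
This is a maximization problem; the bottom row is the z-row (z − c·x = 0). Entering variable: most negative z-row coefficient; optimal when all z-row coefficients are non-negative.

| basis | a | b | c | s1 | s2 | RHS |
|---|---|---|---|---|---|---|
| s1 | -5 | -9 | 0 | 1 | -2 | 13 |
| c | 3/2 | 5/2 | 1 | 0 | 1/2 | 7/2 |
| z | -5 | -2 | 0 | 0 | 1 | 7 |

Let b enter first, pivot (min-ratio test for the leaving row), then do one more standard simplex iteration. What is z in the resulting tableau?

Ratio test on column b — row 1: entry -9 ≤ 0; row 2: (7/2)/(5/2) = 7/5. Minimum is 7/5 at row 2 (c leaves); pivot element 5/2.
Pivot on row 2; the z-row RHS becomes 7 − (-2)·(7/5) = 49/5.
Next entering variable (most negative z-row entry -19/5): a.
Ratio test on column a — row 1: (128/5)/(2/5) = 64; row 2: (7/5)/(3/5) = 7/3. Minimum is 7/3 at row 2 (b leaves); pivot element 3/5.
After the second pivot the z-row RHS is 49/5 − (-19/5)·(7/3) = 56/3.

56/3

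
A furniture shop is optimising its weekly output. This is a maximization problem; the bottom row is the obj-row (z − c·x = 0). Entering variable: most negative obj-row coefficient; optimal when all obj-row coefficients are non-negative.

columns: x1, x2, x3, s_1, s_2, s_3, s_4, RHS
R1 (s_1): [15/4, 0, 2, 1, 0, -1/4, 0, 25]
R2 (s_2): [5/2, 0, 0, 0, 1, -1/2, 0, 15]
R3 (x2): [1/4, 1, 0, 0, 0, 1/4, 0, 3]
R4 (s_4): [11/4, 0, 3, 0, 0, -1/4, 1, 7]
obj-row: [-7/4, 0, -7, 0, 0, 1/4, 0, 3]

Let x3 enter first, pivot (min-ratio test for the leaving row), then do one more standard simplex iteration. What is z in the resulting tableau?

Ratio test on column x3 — row 1: 25/2 = 25/2; row 2: entry 0 ≤ 0; row 3: entry 0 ≤ 0; row 4: 7/3 = 7/3. Minimum is 7/3 at row 4 (s_4 leaves); pivot element 3.
Pivot on row 4; the obj-row RHS becomes 3 − (-7)·(7/3) = 58/3.
Next entering variable (most negative obj-row entry -1/3): s_3.
Ratio test on column s_3 — row 1: entry -1/12 ≤ 0; row 2: entry -1/2 ≤ 0; row 3: 3/(1/4) = 12; row 4: entry -1/12 ≤ 0. Minimum is 12 at row 3 (x2 leaves); pivot element 1/4.
After the second pivot the obj-row RHS is 58/3 − (-1/3)·12 = 70/3.

70/3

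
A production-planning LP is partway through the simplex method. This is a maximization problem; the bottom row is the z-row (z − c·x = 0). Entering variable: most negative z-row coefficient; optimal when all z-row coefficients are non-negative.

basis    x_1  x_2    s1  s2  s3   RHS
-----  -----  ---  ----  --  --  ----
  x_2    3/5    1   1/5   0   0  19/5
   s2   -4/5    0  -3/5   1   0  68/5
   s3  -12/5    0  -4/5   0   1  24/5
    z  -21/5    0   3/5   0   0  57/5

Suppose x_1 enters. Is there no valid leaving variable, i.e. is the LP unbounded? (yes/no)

Column x_1 has positive entries in row(s) 1, so the ratio test bounds it — not unbounded.

no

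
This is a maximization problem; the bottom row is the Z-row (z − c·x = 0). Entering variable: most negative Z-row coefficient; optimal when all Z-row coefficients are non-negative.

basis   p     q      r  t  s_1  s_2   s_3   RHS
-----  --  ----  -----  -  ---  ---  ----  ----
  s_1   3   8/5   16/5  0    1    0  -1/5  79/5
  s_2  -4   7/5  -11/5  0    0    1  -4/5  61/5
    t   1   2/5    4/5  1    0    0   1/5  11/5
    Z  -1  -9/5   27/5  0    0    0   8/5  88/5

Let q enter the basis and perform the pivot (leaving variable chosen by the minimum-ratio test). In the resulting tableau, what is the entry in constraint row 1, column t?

Ratio test on column q — row 1: (79/5)/(8/5) = 79/8; row 2: (61/5)/(7/5) = 61/7; row 3: (11/5)/(2/5) = 11/2. Minimum is 11/2 at row 3 (t leaves); pivot element 2/5.
Divide row 3 by 2/5; eliminate column q from the other rows.
Row 1 update in column t: 0 − (8/5)·(5/2) = -4.

-4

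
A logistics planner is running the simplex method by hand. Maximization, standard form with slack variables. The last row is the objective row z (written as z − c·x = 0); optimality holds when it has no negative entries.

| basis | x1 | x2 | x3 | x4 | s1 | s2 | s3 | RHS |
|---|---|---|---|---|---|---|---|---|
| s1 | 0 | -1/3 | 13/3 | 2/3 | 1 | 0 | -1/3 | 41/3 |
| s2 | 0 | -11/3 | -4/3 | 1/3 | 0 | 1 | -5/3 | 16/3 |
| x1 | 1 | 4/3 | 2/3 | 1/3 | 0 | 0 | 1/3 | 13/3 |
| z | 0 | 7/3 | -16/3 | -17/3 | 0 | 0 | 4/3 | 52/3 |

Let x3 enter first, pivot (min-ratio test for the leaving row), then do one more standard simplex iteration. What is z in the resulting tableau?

81

Ratio test on column x3 — row 1: (41/3)/(13/3) = 41/13; row 2: entry -4/3 ≤ 0; row 3: (13/3)/(2/3) = 13/2. Minimum is 41/13 at row 1 (s1 leaves); pivot element 13/3.
Pivot on row 1; the z-row RHS becomes 52/3 − (-16/3)·(41/13) = 444/13.
Next entering variable (most negative z-row entry -63/13): x4.
Ratio test on column x4 — row 1: (41/13)/(2/13) = 41/2; row 2: (124/13)/(7/13) = 124/7; row 3: (29/13)/(3/13) = 29/3. Minimum is 29/3 at row 3 (x1 leaves); pivot element 3/13.
After the second pivot the z-row RHS is 444/13 − (-63/13)·(29/3) = 81.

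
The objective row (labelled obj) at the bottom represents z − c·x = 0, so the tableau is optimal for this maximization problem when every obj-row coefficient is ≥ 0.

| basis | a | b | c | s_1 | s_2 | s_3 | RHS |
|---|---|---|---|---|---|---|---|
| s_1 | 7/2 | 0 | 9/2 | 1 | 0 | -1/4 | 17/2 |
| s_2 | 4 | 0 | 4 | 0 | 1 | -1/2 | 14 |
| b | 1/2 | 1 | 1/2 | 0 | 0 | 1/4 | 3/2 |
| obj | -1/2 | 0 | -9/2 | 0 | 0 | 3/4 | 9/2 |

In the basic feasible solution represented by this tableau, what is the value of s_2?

14

s_2 is basic (row 2); its value is the RHS of that row, 14.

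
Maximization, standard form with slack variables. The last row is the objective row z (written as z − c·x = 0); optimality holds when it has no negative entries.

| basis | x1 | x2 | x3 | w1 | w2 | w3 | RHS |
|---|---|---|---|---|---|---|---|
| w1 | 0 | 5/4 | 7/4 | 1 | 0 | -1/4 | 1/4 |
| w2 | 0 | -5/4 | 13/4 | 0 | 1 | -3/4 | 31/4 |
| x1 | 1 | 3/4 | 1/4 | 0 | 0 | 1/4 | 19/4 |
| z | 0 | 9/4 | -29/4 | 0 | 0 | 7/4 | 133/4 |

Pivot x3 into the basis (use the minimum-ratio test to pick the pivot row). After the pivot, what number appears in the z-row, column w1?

Ratio test on column x3 — row 1: (1/4)/(7/4) = 1/7; row 2: (31/4)/(13/4) = 31/13; row 3: (19/4)/(1/4) = 19. Minimum is 1/7 at row 1 (w1 leaves); pivot element 7/4.
Divide row 1 by 7/4; eliminate column x3 from the other rows.
z-row update in column w1: 0 − (-29/4)·(4/7) = 29/7.

29/7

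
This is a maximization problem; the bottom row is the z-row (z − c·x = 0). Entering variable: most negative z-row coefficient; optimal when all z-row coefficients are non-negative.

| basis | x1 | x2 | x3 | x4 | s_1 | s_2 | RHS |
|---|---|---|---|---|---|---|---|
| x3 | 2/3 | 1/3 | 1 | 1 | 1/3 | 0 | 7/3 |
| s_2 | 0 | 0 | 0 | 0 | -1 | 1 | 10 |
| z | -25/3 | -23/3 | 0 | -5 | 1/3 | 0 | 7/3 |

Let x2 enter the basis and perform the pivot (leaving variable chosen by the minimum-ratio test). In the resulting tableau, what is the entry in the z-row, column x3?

Ratio test on column x2 — row 1: (7/3)/(1/3) = 7; row 2: entry 0 ≤ 0. Minimum is 7 at row 1 (x3 leaves); pivot element 1/3.
Divide row 1 by 1/3; eliminate column x2 from the other rows.
z-row update in column x3: 0 − (-23/3)·3 = 23.

23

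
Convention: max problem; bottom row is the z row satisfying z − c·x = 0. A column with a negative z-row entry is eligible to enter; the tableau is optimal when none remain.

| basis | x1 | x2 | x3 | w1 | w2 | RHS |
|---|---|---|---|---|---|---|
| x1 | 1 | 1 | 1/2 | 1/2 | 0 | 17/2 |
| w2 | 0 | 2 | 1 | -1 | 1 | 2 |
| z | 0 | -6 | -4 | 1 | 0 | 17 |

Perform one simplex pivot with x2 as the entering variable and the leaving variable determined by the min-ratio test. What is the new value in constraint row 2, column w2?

Ratio test on column x2 — row 1: (17/2)/1 = 17/2; row 2: 2/2 = 1. Minimum is 1 at row 2 (w2 leaves); pivot element 2.
Divide row 2 by 2; eliminate column x2 from the other rows.
In the new row 2, the w2 entry is the old entry divided by the pivot: 1/2 = 1/2.

1/2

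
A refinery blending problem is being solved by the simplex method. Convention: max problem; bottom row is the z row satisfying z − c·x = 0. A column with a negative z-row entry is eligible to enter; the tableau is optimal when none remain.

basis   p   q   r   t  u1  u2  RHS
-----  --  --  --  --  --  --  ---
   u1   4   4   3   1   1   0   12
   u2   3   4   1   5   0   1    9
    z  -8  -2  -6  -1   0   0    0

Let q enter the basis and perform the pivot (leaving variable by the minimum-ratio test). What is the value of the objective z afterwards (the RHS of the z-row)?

9/2

Ratio test on column q — row 1: 12/4 = 3; row 2: 9/4 = 9/4. Minimum is 9/4 at row 2 (u2 leaves); pivot element 4.
Pivot on row 2; the z-row RHS becomes 0 − (-2)·(9/4) = 9/2.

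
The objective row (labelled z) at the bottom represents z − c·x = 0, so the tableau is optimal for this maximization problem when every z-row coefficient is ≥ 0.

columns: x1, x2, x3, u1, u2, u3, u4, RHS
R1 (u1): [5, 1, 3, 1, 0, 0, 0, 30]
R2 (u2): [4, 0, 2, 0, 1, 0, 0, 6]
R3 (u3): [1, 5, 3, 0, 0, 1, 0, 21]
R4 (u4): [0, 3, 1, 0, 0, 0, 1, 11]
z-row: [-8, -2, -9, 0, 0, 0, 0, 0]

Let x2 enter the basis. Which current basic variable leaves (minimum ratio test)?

u4

Column x2 entries and ratios — u1: 30/1 = 30; u2: 0 ≤ 0, skip; u3: 21/5 = 21/5; u4: 11/3 = 11/3.
Smallest ratio is 11/3 in the row of u4, so u4 leaves.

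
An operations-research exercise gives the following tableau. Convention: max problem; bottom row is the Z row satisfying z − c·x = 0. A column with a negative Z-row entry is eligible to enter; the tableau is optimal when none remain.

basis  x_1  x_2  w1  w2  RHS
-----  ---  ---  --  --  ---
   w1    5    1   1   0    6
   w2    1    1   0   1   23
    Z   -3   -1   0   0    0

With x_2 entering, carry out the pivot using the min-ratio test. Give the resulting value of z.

Ratio test on column x_2 — row 1: 6/1 = 6; row 2: 23/1 = 23. Minimum is 6 at row 1 (w1 leaves); pivot element 1.
Pivot on row 1; the Z-row RHS becomes 0 − (-1)·6 = 6.

6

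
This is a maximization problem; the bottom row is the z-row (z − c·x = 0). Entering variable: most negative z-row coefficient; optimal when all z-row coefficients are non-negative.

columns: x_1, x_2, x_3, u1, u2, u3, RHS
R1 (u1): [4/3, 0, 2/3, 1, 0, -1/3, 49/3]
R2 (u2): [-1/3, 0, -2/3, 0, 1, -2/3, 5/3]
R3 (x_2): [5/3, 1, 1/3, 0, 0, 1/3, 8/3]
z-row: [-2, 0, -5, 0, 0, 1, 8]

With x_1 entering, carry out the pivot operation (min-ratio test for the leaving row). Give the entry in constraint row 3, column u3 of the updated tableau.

1/5

Ratio test on column x_1 — row 1: (49/3)/(4/3) = 49/4; row 2: entry -1/3 ≤ 0; row 3: (8/3)/(5/3) = 8/5. Minimum is 8/5 at row 3 (x_2 leaves); pivot element 5/3.
Divide row 3 by 5/3; eliminate column x_1 from the other rows.
In the new row 3, the u3 entry is the old entry divided by the pivot: (1/3)/(5/3) = 1/5.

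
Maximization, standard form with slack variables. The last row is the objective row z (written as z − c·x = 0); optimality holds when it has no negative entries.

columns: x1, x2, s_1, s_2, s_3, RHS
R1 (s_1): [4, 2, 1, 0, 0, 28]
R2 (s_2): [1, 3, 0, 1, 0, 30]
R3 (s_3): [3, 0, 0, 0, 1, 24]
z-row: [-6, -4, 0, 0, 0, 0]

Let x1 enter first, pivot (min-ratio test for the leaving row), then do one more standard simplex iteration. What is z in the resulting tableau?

256/5

Ratio test on column x1 — row 1: 28/4 = 7; row 2: 30/1 = 30; row 3: 24/3 = 8. Minimum is 7 at row 1 (s_1 leaves); pivot element 4.
Pivot on row 1; the z-row RHS becomes 0 − (-6)·7 = 42.
Next entering variable (most negative z-row entry -1): x2.
Ratio test on column x2 — row 1: 7/(1/2) = 14; row 2: 23/(5/2) = 46/5; row 3: entry -3/2 ≤ 0. Minimum is 46/5 at row 2 (s_2 leaves); pivot element 5/2.
After the second pivot the z-row RHS is 42 − (-1)·(46/5) = 256/5.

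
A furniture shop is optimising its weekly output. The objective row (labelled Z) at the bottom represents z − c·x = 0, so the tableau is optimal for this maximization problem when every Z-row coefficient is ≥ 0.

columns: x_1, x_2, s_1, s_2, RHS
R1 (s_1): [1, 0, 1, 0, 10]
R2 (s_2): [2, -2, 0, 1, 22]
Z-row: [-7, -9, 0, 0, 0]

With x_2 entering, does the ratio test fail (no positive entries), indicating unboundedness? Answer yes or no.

yes

Every constraint-row entry in column x_2 is ≤ 0, so increasing x_2 is unbounded.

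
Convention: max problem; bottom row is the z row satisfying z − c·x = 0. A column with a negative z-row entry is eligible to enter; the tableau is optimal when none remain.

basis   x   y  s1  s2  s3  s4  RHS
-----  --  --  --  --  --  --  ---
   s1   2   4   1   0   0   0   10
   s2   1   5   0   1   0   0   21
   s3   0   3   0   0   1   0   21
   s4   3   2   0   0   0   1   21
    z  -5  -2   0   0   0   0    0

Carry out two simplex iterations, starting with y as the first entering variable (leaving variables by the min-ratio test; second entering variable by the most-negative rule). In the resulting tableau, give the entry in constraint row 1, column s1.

Ratio test on column y — row 1: 10/4 = 5/2; row 2: 21/5 = 21/5; row 3: 21/3 = 7; row 4: 21/2 = 21/2. Minimum is 5/2 at row 1 (s1 leaves); pivot element 4.
Divide row 1 by 4; eliminate column y from the other rows.
Second iteration: most negative z-row entry is -4 in column x, so x enters.
Ratio test on column x — row 1: (5/2)/(1/2) = 5; row 2: entry -3/2 ≤ 0; row 3: entry -3/2 ≤ 0; row 4: 16/2 = 8. Minimum is 5 at row 1 (y leaves); pivot element 1/2.
Divide row 1 by 1/2; eliminate column x from the other rows.
After both pivots, the entry at constraint row 1, column s1 is 1/2.

1/2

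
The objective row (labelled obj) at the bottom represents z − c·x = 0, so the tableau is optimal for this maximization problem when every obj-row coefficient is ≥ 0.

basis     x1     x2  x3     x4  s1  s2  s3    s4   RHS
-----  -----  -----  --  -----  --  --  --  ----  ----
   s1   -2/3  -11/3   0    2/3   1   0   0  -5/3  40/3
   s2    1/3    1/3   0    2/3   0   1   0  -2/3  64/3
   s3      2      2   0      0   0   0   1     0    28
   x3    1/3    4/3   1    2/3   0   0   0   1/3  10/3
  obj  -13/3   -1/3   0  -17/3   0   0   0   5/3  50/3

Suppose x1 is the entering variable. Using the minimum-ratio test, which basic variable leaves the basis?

x3

Column x1 entries and ratios — s1: -2/3 ≤ 0, skip; s2: (64/3)/(1/3) = 64; s3: 28/2 = 14; x3: (10/3)/(1/3) = 10.
Smallest ratio is 10 in the row of x3, so x3 leaves.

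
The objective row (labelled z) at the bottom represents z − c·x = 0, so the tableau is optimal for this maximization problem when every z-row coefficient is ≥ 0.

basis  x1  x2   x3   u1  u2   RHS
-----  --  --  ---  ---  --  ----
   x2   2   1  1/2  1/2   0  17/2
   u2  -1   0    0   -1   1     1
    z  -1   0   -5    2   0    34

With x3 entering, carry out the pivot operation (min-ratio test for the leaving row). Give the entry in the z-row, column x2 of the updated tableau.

Ratio test on column x3 — row 1: (17/2)/(1/2) = 17; row 2: entry 0 ≤ 0. Minimum is 17 at row 1 (x2 leaves); pivot element 1/2.
Divide row 1 by 1/2; eliminate column x3 from the other rows.
z-row update in column x2: 0 − (-5)·2 = 10.

10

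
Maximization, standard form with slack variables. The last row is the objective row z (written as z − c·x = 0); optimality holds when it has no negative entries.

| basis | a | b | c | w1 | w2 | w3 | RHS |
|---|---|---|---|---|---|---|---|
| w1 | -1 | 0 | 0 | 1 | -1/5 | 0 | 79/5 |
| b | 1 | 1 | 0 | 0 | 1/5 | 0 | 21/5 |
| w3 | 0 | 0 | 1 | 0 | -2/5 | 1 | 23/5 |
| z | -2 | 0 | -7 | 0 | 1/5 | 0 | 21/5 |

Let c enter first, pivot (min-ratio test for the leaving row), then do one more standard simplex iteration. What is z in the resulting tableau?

91

Ratio test on column c — row 1: entry 0 ≤ 0; row 2: entry 0 ≤ 0; row 3: (23/5)/1 = 23/5. Minimum is 23/5 at row 3 (w3 leaves); pivot element 1.
Pivot on row 3; the z-row RHS becomes 21/5 − (-7)·(23/5) = 182/5.
Next entering variable (most negative z-row entry -13/5): w2.
Ratio test on column w2 — row 1: entry -1/5 ≤ 0; row 2: (21/5)/(1/5) = 21; row 3: entry -2/5 ≤ 0. Minimum is 21 at row 2 (b leaves); pivot element 1/5.
After the second pivot the z-row RHS is 182/5 − (-13/5)·21 = 91.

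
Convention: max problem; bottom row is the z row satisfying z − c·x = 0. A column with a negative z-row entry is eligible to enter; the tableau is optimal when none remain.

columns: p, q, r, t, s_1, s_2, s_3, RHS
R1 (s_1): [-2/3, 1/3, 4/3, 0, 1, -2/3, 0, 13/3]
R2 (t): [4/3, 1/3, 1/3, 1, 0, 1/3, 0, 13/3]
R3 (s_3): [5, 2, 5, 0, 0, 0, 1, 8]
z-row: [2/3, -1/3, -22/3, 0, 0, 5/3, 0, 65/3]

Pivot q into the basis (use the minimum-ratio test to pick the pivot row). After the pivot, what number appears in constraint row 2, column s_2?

1/3

Ratio test on column q — row 1: (13/3)/(1/3) = 13; row 2: (13/3)/(1/3) = 13; row 3: 8/2 = 4. Minimum is 4 at row 3 (s_3 leaves); pivot element 2.
Divide row 3 by 2; eliminate column q from the other rows.
Row 2 update in column s_2: 1/3 − (1/3)·0 = 1/3.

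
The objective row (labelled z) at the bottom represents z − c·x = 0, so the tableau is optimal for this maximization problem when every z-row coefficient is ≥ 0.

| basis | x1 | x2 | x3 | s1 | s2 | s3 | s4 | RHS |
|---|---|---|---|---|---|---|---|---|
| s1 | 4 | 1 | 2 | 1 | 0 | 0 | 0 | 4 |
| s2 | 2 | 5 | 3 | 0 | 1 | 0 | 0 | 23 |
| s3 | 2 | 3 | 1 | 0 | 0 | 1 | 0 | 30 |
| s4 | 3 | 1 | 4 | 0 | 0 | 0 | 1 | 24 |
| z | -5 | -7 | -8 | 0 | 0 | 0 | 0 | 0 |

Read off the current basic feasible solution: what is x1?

0

x1 is not in the basis, so in the current basic feasible solution x1 = 0.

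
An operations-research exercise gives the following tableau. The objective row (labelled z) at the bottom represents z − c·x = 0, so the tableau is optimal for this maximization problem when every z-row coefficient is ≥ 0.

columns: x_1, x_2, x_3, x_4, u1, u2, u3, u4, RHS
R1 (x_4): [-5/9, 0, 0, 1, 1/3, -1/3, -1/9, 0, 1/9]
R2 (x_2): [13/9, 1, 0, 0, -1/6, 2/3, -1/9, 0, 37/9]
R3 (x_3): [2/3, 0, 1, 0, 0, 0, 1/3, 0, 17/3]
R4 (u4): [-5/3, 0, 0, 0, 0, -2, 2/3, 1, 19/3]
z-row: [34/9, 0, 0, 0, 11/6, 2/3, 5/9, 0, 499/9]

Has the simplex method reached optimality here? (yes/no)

yes

Every z-row coefficient is ≥ 0, so the tableau is optimal.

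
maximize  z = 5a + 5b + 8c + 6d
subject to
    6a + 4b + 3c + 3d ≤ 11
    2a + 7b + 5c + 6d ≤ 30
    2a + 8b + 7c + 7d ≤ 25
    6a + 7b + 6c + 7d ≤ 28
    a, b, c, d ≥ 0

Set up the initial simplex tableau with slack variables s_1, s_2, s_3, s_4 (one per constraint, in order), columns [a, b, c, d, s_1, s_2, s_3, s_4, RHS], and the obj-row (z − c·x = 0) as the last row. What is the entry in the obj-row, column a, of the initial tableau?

-5

The obj-row carries the negated objective coefficients: the a entry is -5.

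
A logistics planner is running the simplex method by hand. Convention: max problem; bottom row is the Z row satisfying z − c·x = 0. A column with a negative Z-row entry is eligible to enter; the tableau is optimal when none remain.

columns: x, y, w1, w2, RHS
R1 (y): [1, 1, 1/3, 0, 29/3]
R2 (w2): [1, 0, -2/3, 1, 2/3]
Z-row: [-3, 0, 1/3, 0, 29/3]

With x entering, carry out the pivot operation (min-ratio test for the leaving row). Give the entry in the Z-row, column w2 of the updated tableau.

Ratio test on column x — row 1: (29/3)/1 = 29/3; row 2: (2/3)/1 = 2/3. Minimum is 2/3 at row 2 (w2 leaves); pivot element 1.
Divide row 2 by 1; eliminate column x from the other rows.
Z-row update in column w2: 0 − (-3)·1 = 3.

3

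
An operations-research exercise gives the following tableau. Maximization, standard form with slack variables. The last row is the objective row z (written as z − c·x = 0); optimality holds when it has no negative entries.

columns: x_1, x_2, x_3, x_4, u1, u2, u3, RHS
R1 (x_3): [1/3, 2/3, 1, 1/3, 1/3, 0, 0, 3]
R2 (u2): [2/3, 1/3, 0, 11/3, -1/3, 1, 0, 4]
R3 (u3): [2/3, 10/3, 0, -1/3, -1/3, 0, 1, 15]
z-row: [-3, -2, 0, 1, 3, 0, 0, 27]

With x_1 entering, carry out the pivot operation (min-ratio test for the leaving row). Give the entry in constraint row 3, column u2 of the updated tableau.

-1

Ratio test on column x_1 — row 1: 3/(1/3) = 9; row 2: 4/(2/3) = 6; row 3: 15/(2/3) = 45/2. Minimum is 6 at row 2 (u2 leaves); pivot element 2/3.
Divide row 2 by 2/3; eliminate column x_1 from the other rows.
Row 3 update in column u2: 0 − (2/3)·(3/2) = -1.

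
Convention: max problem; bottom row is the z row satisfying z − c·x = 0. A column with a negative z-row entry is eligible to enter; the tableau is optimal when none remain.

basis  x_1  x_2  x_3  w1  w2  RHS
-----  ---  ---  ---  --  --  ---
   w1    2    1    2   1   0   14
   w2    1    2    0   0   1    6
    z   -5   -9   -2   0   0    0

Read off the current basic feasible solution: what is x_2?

x_2 is not in the basis, so in the current basic feasible solution x_2 = 0.

0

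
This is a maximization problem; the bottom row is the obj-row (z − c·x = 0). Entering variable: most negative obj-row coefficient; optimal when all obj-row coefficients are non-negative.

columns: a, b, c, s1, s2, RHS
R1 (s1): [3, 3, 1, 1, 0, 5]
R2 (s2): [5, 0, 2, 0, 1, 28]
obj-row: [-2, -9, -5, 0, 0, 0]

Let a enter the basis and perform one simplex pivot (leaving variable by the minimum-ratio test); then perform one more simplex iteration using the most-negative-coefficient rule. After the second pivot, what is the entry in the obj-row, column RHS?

Ratio test on column a — row 1: 5/3 = 5/3; row 2: 28/5 = 28/5. Minimum is 5/3 at row 1 (s1 leaves); pivot element 3.
Divide row 1 by 3; eliminate column a from the other rows.
Second iteration: most negative obj-row entry is -7 in column b, so b enters.
Ratio test on column b — row 1: (5/3)/1 = 5/3; row 2: entry -5 ≤ 0. Minimum is 5/3 at row 1 (a leaves); pivot element 1.
Divide row 1 by 1; eliminate column b from the other rows.
After both pivots, the entry at the obj-row, column RHS is 15.

15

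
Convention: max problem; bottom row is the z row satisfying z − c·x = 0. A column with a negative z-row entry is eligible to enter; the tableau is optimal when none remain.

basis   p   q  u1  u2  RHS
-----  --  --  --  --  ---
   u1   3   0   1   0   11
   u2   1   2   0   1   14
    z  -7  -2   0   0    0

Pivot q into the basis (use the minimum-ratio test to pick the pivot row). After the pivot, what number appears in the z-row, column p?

Ratio test on column q — row 1: entry 0 ≤ 0; row 2: 14/2 = 7. Minimum is 7 at row 2 (u2 leaves); pivot element 2.
Divide row 2 by 2; eliminate column q from the other rows.
z-row update in column p: -7 − (-2)·(1/2) = -6.

-6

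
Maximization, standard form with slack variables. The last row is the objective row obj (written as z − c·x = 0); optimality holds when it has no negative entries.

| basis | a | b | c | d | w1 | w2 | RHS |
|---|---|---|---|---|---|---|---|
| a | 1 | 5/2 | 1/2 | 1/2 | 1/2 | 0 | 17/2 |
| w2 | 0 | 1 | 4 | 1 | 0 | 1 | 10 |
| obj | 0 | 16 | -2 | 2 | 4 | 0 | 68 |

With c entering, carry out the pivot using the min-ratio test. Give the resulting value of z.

Ratio test on column c — row 1: (17/2)/(1/2) = 17; row 2: 10/4 = 5/2. Minimum is 5/2 at row 2 (w2 leaves); pivot element 4.
Pivot on row 2; the obj-row RHS becomes 68 − (-2)·(5/2) = 73.

73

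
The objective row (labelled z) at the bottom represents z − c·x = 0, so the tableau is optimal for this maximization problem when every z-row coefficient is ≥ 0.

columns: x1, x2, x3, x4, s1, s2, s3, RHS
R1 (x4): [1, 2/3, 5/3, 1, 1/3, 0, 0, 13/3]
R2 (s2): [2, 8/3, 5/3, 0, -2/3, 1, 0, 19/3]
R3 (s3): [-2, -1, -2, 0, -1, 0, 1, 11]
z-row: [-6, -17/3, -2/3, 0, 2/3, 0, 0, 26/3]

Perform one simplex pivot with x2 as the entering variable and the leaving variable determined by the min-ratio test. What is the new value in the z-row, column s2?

Ratio test on column x2 — row 1: (13/3)/(2/3) = 13/2; row 2: (19/3)/(8/3) = 19/8; row 3: entry -1 ≤ 0. Minimum is 19/8 at row 2 (s2 leaves); pivot element 8/3.
Divide row 2 by 8/3; eliminate column x2 from the other rows.
z-row update in column s2: 0 − (-17/3)·(3/8) = 17/8.

17/8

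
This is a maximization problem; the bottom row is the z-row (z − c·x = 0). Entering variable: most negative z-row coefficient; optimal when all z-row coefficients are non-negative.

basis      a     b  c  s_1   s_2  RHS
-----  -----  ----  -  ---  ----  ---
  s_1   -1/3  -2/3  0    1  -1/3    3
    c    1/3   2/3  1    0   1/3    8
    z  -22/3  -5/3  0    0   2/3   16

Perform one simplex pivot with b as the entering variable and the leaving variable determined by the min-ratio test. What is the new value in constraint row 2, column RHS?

12

Ratio test on column b — row 1: entry -2/3 ≤ 0; row 2: 8/(2/3) = 12. Minimum is 12 at row 2 (c leaves); pivot element 2/3.
Divide row 2 by 2/3; eliminate column b from the other rows.
In the new row 2, the RHS entry is the old entry divided by the pivot: 8/(2/3) = 12.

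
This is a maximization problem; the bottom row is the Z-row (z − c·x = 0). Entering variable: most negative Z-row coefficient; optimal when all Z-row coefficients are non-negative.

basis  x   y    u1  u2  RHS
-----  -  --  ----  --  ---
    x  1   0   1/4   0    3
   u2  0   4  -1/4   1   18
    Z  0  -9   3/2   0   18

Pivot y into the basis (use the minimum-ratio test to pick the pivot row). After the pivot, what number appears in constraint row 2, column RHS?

Ratio test on column y — row 1: entry 0 ≤ 0; row 2: 18/4 = 9/2. Minimum is 9/2 at row 2 (u2 leaves); pivot element 4.
Divide row 2 by 4; eliminate column y from the other rows.
In the new row 2, the RHS entry is the old entry divided by the pivot: 18/4 = 9/2.

9/2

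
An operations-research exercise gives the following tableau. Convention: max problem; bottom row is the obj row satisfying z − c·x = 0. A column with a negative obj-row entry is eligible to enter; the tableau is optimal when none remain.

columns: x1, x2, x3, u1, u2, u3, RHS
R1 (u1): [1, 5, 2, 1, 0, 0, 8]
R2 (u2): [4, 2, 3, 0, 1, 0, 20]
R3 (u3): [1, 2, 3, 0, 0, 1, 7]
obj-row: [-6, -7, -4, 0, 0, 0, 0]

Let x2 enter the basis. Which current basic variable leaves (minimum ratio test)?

u1

Column x2 entries and ratios — u1: 8/5 = 8/5; u2: 20/2 = 10; u3: 7/2 = 7/2.
Smallest ratio is 8/5 in the row of u1, so u1 leaves.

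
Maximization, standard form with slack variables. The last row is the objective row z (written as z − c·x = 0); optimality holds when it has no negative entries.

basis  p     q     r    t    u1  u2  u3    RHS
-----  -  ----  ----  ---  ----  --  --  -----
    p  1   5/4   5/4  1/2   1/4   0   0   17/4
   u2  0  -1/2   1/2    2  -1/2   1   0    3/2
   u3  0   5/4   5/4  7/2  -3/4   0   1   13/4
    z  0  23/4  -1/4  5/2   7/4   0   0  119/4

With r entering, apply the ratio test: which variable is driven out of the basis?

u3

Column r entries and ratios — p: (17/4)/(5/4) = 17/5; u2: (3/2)/(1/2) = 3; u3: (13/4)/(5/4) = 13/5.
Smallest ratio is 13/5 in the row of u3, so u3 leaves.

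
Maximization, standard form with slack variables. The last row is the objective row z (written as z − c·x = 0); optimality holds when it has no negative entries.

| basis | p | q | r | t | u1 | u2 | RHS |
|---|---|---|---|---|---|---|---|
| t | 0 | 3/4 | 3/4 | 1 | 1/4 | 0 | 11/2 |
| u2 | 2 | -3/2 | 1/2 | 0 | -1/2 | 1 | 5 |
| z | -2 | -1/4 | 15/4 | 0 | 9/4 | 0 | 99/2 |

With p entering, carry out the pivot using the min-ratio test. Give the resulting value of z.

109/2

Ratio test on column p — row 1: entry 0 ≤ 0; row 2: 5/2 = 5/2. Minimum is 5/2 at row 2 (u2 leaves); pivot element 2.
Pivot on row 2; the z-row RHS becomes 99/2 − (-2)·(5/2) = 109/2.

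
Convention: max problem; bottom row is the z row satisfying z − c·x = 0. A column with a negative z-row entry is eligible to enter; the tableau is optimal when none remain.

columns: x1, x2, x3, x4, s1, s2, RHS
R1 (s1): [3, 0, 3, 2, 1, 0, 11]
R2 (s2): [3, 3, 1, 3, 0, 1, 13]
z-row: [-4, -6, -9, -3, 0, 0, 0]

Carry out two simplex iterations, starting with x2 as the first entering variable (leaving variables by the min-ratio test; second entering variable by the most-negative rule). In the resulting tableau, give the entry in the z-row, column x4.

Ratio test on column x2 — row 1: entry 0 ≤ 0; row 2: 13/3 = 13/3. Minimum is 13/3 at row 2 (s2 leaves); pivot element 3.
Divide row 2 by 3; eliminate column x2 from the other rows.
Second iteration: most negative z-row entry is -7 in column x3, so x3 enters.
Ratio test on column x3 — row 1: 11/3 = 11/3; row 2: (13/3)/(1/3) = 13. Minimum is 11/3 at row 1 (s1 leaves); pivot element 3.
Divide row 1 by 3; eliminate column x3 from the other rows.
After both pivots, the entry at the z-row, column x4 is 23/3.

23/3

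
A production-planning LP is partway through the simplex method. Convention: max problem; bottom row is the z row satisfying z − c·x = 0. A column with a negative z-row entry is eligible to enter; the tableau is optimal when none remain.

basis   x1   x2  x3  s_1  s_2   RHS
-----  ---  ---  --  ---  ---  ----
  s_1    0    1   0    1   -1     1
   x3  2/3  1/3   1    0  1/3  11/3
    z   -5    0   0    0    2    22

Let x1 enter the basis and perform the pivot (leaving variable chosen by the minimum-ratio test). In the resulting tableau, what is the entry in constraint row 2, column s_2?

1/2

Ratio test on column x1 — row 1: entry 0 ≤ 0; row 2: (11/3)/(2/3) = 11/2. Minimum is 11/2 at row 2 (x3 leaves); pivot element 2/3.
Divide row 2 by 2/3; eliminate column x1 from the other rows.
In the new row 2, the s_2 entry is the old entry divided by the pivot: (1/3)/(2/3) = 1/2.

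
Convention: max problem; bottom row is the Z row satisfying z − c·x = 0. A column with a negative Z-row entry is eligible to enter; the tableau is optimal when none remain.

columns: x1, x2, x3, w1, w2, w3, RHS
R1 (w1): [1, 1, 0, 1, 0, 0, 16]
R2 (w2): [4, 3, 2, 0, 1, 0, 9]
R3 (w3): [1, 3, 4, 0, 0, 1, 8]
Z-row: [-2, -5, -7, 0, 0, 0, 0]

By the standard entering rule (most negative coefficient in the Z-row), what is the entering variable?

x3

Negative Z-row entries: x1: -2, x2: -5, x3: -7.
The most negative is -7 in column x3, so x3 enters.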